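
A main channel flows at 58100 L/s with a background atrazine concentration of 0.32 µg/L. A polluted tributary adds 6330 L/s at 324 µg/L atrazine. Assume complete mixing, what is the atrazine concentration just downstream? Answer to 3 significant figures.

After mixing, C = (58100·0.3200 + 6330·324.0) / 64430 = 2070000/64430 = 32.12 µg/L.

32.1 µg/L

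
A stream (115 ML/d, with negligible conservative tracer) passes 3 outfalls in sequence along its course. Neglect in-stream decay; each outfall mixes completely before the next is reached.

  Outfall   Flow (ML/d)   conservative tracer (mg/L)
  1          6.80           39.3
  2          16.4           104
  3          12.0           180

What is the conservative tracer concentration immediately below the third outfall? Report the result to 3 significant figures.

27.5 mg/L

Below outfall 1: Q → 121.8 ML/d, C = (115.0·0 + 6.800·39.30)/121.8 = 2.194 mg/L.
Below outfall 2: Q → 138.2 ML/d, C = (121.8·2.194 + 16.40·104.0)/138.2 = 14.28 mg/L.
Below outfall 3: Q → 150.2 ML/d, C = (138.2·14.28 + 12.00·180.0)/150.2 = 27.52 mg/L.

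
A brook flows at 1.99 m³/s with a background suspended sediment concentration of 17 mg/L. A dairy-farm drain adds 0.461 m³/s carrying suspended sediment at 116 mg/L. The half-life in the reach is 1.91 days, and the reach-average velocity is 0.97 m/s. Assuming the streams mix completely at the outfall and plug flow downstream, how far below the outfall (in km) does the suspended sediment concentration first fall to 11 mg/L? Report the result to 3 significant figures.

271 km

Mass balance: C = (1.990·17.00 + 0.4610·116.0) / 2.451 = 87.31/2.451 = 35.62 mg/L.
Half-life 1.91 d → k = ln 2 / 1.91 = 0.3629 d⁻¹.
Set 35.62·exp(−k·t) = 11 → t = ln(35.62/11)/k = 279700 s = 77.71 h.
Distance = v·t = 0.97·279700 = 271400 m = 271.4 km.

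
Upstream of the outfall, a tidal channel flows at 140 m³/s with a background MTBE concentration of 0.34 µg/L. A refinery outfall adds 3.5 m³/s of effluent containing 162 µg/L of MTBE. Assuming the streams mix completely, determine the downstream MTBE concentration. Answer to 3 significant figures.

4.28 µg/L

Mass balance: C = (140.0·0.3400 + 3.500·162.0) / 143.5 = 614.6/143.5 = 4.283 µg/L.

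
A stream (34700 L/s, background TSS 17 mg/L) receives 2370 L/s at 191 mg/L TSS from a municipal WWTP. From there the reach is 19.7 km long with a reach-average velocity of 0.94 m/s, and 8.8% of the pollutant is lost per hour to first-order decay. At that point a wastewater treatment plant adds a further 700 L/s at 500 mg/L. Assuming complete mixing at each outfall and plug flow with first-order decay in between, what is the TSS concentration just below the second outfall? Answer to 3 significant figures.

25.4 mg/L

Flow-weighted average: C = (34700·17.00 + 2370·191.0) / 37070 = 1043000/37070 = 28.12 mg/L; combined flow 37070 L/s.
Travel time t = 19.7·1000 / 0.94 = 20960 s = 5.822 h.
8.8%/h lost → k = −ln(1 − 0.088) = 0.09212 h⁻¹.
First-order decay: C = 28.12·exp(−k·t) = 28.12·0.5849 = 16.45 mg/L.
Second outfall: C = (37070·16.45 + 700.0·500.0)/37770 = 25.41 mg/L.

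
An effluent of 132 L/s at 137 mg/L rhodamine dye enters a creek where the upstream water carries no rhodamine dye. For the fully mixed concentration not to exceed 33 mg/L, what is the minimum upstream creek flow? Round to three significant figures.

Set C_mix = 33: (Q·0 + 132.0·137.0) / (Q + 132.0) = 33
→ Q = 132.0·(137.0 − 33)/(33 − 0) = 416.0 L/s.

416 L/s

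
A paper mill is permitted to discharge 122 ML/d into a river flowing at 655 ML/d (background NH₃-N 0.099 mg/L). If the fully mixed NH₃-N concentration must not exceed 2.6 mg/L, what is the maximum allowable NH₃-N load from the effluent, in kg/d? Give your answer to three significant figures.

Mass balance at the limit: 655.0·0.09900 + 122.0·Cₑ = 777.0·2.6 → Cₑ = 16.03 mg/L.
122.0 ML/d = 1.412 m³/s. Load = 1.412 m³/s × 16.03 g/m³ × 86 400 s/d = 1955 kg/d.

1960 kg/d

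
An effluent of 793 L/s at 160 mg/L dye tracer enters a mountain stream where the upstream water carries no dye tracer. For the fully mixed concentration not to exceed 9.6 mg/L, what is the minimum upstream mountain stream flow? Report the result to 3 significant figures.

12400 L/s

Set C_mix = 9.6: (Q·0 + 793.0·160.0) / (Q + 793.0) = 9.6
→ Q = 793.0·(160.0 − 9.6)/(9.6 − 0) = 12420 L/s.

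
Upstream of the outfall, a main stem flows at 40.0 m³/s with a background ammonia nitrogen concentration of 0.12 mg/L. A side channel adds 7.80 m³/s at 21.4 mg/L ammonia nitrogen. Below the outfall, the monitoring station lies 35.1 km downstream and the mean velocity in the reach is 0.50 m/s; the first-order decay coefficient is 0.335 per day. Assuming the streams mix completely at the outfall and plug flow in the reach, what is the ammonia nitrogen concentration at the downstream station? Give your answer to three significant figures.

After mixing, C = (40.00·0.1200 + 7.800·21.40) / 47.80 = 171.7/47.80 = 3.592 mg/L.
Travel time t = 35.1·1000 / 0.50 = 70200 s = 19.50 h.
Applying C = C₀e^(−kt): 3.592 × 0.7617 = 2.736 mg/L.

2.74 mg/L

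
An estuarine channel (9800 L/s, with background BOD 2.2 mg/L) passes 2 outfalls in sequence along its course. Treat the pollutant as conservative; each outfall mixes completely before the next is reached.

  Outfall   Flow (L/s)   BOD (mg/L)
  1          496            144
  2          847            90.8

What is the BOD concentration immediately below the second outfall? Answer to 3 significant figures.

15.2 mg/L

Below outfall 1: Q → 10300 L/s, C = (9800·2.200 + 496.0·144.0)/10300 = 9.031 mg/L.
Below outfall 2: Q → 11140 L/s, C = (10300·9.031 + 847.0·90.80)/11140 = 15.25 mg/L.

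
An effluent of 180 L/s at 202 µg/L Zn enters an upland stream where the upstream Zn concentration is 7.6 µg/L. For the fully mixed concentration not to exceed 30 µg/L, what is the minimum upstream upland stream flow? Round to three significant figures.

1380 L/s

Set C_mix = 30: (Q·7.600 + 180.0·202.0) / (Q + 180.0) = 30
→ Q = 180.0·(202.0 − 30)/(30 − 7.600) = 1382 L/s.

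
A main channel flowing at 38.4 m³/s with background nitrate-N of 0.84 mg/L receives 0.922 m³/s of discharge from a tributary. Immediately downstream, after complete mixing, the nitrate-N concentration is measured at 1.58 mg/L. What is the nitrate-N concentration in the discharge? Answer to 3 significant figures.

Mass balance: 38.40·0.8400 + 0.9220·Cₑ = 39.32·1.580
→ Cₑ = (39.32·1.580 − 38.40·0.8400) / 0.9220 = 32.40 mg/L.

32.4 mg/L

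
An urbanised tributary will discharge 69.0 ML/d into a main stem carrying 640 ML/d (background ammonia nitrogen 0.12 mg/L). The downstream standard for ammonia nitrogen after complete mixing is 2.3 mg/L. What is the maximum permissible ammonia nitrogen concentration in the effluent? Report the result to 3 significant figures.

At the limit, (Qr·Cr + Qe·Cₑ)/(Qr + Qe) = 2.3:
Cₑ = (709.0·2.3 − 640.0·0.1200) / 69.00 = 22.52 mg/L.

22.5 mg/L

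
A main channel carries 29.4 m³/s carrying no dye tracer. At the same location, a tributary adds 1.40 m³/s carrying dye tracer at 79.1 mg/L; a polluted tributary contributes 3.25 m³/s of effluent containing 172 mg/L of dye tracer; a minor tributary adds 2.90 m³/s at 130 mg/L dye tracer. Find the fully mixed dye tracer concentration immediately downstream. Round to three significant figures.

After mixing, C = (29.40·0 + 1.400·79.10 + 3.250·172.0 + 2.900·130.0) / 36.95 = 1047/36.95 = 28.33 mg/L.

28.3 mg/L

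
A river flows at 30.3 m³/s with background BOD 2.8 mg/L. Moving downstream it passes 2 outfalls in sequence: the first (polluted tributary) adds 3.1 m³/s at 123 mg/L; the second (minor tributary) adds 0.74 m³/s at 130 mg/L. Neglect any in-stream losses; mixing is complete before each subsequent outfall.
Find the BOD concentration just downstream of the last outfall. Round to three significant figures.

Below outfall 1: Q → 33.40 m³/s, C = (30.30·2.800 + 3.100·123.0)/33.40 = 13.96 mg/L.
Below outfall 2: Q → 34.14 m³/s, C = (33.40·13.96 + 0.7400·130.0)/34.14 = 16.47 mg/L.

16.5 mg/L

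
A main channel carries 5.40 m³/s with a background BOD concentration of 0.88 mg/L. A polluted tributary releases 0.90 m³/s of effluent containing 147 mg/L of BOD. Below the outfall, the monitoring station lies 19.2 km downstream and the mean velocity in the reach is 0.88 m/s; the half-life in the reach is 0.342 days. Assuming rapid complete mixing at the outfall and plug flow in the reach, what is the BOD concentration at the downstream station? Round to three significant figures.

13.0 mg/L

Conservation of mass: C = (5.400·0.8800 + 0.9000·147.0) / 6.300 = 137.1/6.300 = 21.75 mg/L.
Travel time t = 19.2·1000 / 0.88 = 21820 s = 6.061 h.
Half-life 0.342 d → k = ln 2 / 0.342 = 2.027 d⁻¹.
After decay, C = 21.75 × e^(−kt) = 21.75 × 0.5994 = 13.04 mg/L.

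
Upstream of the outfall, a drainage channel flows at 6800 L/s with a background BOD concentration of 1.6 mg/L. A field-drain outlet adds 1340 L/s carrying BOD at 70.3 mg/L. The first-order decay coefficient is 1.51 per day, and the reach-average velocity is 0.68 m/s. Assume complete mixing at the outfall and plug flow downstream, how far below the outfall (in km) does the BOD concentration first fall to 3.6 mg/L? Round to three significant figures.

After mixing, C = (6800·1.600 + 1340·70.30) / 8140 = 105100/8140 = 12.91 mg/L.
Set 12.91·exp(−k·t) = 3.6 → t = ln(12.91/3.6)/k = 73070 s = 20.30 h.
Distance = v·t = 0.68·73070 = 49690 m = 49.69 km.

49.7 km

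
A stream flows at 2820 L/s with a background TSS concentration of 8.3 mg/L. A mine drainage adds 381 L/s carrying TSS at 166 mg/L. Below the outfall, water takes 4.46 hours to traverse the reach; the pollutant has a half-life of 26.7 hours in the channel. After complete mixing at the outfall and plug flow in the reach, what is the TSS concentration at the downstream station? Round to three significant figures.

24.1 mg/L

After mixing, C = (2820·8.300 + 381.0·166.0) / 3201 = 86650/3201 = 27.07 mg/L.
Half-life 26.7 h → k = ln 2 / 26.7 = 0.02596 h⁻¹ = 0.6231 d⁻¹.
First-order decay: C = 27.07·exp(−k·t) = 27.07·0.8907 = 24.11 mg/L.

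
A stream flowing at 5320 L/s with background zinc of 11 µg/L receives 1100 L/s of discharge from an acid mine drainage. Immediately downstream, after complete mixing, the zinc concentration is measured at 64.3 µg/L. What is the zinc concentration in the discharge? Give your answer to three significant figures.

322 µg/L

Mass balance: 5320·11.00 + 1100·Cₑ = 6420·64.30
→ Cₑ = (6420·64.30 − 5320·11.00) / 1100 = 322.1 µg/L.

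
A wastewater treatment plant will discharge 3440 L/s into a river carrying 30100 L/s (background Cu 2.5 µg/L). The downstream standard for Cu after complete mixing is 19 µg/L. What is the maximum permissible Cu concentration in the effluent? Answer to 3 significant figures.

163 µg/L

At the limit, (Qr·Cr + Qe·Cₑ)/(Qr + Qe) = 19:
Cₑ = (33540·19 − 30100·2.500) / 3440 = 163.4 µg/L.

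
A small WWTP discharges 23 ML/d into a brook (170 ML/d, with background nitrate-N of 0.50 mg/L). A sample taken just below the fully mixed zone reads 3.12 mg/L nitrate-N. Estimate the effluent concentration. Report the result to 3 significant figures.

22.5 mg/L

Mass balance: 170.0·0.5000 + 23.00·Cₑ = 193.0·3.120
→ Cₑ = (193.0·3.120 − 170.0·0.5000) / 23.00 = 22.49 mg/L.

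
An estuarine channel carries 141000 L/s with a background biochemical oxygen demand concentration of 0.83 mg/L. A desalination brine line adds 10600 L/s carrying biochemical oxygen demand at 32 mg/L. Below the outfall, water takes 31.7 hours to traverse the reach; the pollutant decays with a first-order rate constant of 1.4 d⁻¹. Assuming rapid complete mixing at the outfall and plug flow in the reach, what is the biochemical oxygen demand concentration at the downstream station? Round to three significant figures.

0.474 mg/L

Mixed concentration C = ΣQC/ΣQ = (141000·0.8300 + 10600·32.00) / 151600 = 456200/151600 = 3.009 mg/L.
Decay over the reach: 3.009·exp(−kt) = 3.009·0.1574 = 0.4736 mg/L.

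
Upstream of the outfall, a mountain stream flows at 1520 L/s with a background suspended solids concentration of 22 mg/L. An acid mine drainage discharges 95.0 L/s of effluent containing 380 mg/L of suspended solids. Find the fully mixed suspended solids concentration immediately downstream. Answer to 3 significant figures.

Mixed concentration C = ΣQC/ΣQ = (1520·22.00 + 95.00·380.0) / 1615 = 69540/1615 = 43.06 mg/L.

43.1 mg/L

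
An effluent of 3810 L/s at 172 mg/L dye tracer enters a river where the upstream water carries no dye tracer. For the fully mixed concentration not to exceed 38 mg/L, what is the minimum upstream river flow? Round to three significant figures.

Set C_mix = 38: (Q·0 + 3810·172.0) / (Q + 3810) = 38
→ Q = 3810·(172.0 − 38)/(38 − 0) = 13440 L/s.

13400 L/s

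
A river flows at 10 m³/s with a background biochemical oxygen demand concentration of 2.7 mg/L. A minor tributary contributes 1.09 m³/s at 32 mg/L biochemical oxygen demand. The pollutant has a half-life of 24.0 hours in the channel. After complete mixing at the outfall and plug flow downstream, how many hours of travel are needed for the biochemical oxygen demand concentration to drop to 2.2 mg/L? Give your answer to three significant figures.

After mixing, C = (10.00·2.700 + 1.090·32.00) / 11.09 = 61.88/11.09 = 5.580 mg/L.
Half-life 24.0 h → k = ln 2 / 24.0 = 0.02888 h⁻¹ = 0.6931 d⁻¹.
5.580·exp(−k·t) = 2.2 → t = ln(5.580/2.2)/k = 116000 s = 32.23 h.

32.2 h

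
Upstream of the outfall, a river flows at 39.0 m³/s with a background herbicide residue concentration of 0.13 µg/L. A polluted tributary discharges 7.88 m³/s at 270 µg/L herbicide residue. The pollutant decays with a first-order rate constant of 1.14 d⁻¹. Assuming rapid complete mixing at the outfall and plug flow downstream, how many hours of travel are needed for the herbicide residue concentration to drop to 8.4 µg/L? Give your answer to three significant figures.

35.6 h

Flow-weighted average: C = (39.00·0.1300 + 7.880·270.0) / 46.88 = 2133/46.88 = 45.49 µg/L.
45.49·exp(−k·t) = 8.4 → t = ln(45.49/8.4)/k = 128000 s = 35.56 h.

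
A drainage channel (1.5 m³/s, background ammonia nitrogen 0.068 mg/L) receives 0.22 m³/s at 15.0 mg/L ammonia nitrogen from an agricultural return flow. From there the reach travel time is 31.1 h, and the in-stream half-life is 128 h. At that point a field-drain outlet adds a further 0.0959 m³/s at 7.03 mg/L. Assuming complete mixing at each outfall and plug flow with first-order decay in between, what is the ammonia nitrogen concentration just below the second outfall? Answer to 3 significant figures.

1.95 mg/L

Conservation of mass: C = (1.500·0.06800 + 0.2200·15.00) / 1.720 = 3.402/1.720 = 1.978 mg/L; combined flow 1.720 m³/s.
Half-life 128 h → k = ln 2 / 128 = 0.005415 h⁻¹ = 0.1300 d⁻¹.
First-order decay: C = 1.978·exp(−k·t) = 1.978·0.8450 = 1.671 mg/L.
At the second outfall, C = (1.720·1.671 + 0.09590·7.030) / (1.720 + 0.09590) = 1.954 mg/L.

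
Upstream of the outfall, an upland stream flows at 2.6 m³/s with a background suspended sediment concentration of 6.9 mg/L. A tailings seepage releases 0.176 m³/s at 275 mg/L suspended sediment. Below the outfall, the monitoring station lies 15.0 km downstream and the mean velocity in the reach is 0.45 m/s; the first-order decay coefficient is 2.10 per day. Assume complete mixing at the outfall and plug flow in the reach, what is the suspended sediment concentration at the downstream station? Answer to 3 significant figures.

After mixing, C = (2.600·6.900 + 0.1760·275.0) / 2.776 = 66.34/2.776 = 23.90 mg/L.
Travel time t = 15.0·1000 / 0.45 = 33330 s = 9.259 h.
Decay over the reach: 23.90·exp(−kt) = 23.90·0.4448 = 10.63 mg/L.

10.6 mg/L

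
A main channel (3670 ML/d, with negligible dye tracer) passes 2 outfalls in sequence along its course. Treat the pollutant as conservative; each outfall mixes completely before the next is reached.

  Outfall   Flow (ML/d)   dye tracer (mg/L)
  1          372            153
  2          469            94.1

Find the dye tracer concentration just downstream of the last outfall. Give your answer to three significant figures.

22.4 mg/L

Outfall 1: combined Q = 4042 ML/d; C = (3670·0 + 372.0·153.0)/4042 = 14.08 mg/L.
Outfall 2: combined Q = 4511 ML/d; C = (4042·14.08 + 469.0·94.10)/4511 = 22.40 mg/L.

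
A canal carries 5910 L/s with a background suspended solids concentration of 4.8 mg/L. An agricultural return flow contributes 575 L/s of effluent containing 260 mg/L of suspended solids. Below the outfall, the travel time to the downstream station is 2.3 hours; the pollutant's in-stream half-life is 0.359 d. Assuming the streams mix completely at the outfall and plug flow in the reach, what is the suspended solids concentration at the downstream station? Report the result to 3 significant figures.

Conservation of mass: C = (5910·4.800 + 575.0·260.0) / 6485 = 177900/6485 = 27.43 mg/L.
Half-life 0.359 d → k = ln 2 / 0.359 = 1.931 d⁻¹.
First-order decay: C = 27.43·exp(−k·t) = 27.43·0.8311 = 22.79 mg/L.

22.8 mg/L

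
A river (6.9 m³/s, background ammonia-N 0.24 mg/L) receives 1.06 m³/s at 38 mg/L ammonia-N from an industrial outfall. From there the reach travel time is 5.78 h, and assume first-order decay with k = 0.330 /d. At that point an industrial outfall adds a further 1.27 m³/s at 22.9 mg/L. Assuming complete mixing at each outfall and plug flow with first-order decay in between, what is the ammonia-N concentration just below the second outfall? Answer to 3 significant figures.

Conservation of mass: C = (6.900·0.2400 + 1.060·38.00) / 7.960 = 41.94/7.960 = 5.268 mg/L; combined flow 7.960 m³/s.
After decay, C = 5.268 × e^(−kt) = 5.268 × 0.9236 = 4.866 mg/L.
At the second outfall, C = (7.960·4.866 + 1.270·22.90) / (7.960 + 1.270) = 7.347 mg/L.

7.35 mg/L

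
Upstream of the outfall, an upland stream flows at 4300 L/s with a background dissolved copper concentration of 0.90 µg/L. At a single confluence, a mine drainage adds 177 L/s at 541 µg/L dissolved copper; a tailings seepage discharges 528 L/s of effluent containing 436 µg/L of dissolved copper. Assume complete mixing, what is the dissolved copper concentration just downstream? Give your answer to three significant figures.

Conservation of mass: C = (4300·0.9000 + 177.0·541.0 + 528.0·436.0) / 5005 = 329800/5005 = 65.90 µg/L.

65.9 µg/L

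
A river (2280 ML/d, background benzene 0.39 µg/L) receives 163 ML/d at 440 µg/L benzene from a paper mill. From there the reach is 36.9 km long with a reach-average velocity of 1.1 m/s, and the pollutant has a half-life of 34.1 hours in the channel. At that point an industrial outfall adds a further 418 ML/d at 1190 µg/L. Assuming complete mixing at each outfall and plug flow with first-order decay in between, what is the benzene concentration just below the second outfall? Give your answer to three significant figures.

195 µg/L

Mixed concentration C = ΣQC/ΣQ = (2280·0.3900 + 163.0·440.0) / 2443 = 72610/2443 = 29.72 µg/L; combined flow 2443 ML/d.
Travel time t = 36.9·1000 / 1.1 = 33550 s = 9.318 h.
Half-life 34.1 h → k = ln 2 / 34.1 = 0.02033 h⁻¹ = 0.4878 d⁻¹.
First-order decay: C = 29.72·exp(−k·t) = 29.72·0.8274 = 24.59 µg/L.
At the second outfall, C = (2443·24.59 + 418.0·1190) / (2443 + 418.0) = 194.9 µg/L.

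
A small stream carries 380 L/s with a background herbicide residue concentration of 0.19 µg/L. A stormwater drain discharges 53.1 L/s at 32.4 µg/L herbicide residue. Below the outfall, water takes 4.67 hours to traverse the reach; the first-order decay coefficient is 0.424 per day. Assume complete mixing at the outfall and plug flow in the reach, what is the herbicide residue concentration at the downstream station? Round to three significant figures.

3.81 µg/L

Mass balance: C = (380.0·0.1900 + 53.10·32.40) / 433.1 = 1793/433.1 = 4.139 µg/L.
After decay, C = 4.139 × e^(−kt) = 4.139 × 0.9208 = 3.811 µg/L.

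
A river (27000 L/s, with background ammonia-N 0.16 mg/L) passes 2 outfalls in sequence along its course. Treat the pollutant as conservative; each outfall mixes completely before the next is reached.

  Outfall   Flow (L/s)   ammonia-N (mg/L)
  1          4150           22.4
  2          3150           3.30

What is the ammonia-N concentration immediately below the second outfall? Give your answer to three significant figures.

3.14 mg/L

After outfall 1: Q = 27000 + 4150 = 31150 L/s; C = (27000·0.1600 + 4150·22.40)/31150 = 3.123 mg/L.
After outfall 2: Q = 31150 + 3150 = 34300 L/s; C = (31150·3.123 + 3150·3.300)/34300 = 3.139 mg/L.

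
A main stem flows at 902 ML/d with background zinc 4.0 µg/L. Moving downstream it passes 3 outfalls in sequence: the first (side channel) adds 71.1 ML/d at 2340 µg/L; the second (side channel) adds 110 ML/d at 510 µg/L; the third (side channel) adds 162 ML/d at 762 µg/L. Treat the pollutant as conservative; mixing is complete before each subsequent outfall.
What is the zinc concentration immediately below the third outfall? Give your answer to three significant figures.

After outfall 1: Q = 902.0 + 71.10 = 973.1 ML/d; C = (902.0·4.000 + 71.10·2340)/973.1 = 174.7 µg/L.
After outfall 2: Q = 973.1 + 110.0 = 1083 ML/d; C = (973.1·174.7 + 110.0·510.0)/1083 = 208.7 µg/L.
After outfall 3: Q = 1083 + 162.0 = 1245 ML/d; C = (1083·208.7 + 162.0·762.0)/1245 = 280.7 µg/L.

281 µg/L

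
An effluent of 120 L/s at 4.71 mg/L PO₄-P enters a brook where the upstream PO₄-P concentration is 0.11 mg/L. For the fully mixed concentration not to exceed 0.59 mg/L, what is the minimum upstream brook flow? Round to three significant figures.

Set C_mix = 0.59: (Q·0.1100 + 120.0·4.710) / (Q + 120.0) = 0.59
→ Q = 120.0·(4.710 − 0.59)/(0.59 − 0.1100) = 1030 L/s.

1030 L/s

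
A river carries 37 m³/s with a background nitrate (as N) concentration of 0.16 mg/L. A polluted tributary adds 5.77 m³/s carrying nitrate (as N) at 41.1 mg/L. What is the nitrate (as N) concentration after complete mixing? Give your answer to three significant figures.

5.68 mg/L

Mixed concentration C = ΣQC/ΣQ = (37.00·0.1600 + 5.770·41.10) / 42.77 = 243.1/42.77 = 5.683 mg/L.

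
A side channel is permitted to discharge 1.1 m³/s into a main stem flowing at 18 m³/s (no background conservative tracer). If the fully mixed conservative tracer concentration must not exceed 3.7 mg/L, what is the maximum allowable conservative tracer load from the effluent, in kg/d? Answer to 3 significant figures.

Mass balance at the limit: 18.00·0 + 1.100·Cₑ = 19.10·3.7 → Cₑ = 64.25 mg/L.
Load = 1.100 m³/s × 64.25 g/m³ × 86 400 s/d = 6106 kg/d.

6110 kg/d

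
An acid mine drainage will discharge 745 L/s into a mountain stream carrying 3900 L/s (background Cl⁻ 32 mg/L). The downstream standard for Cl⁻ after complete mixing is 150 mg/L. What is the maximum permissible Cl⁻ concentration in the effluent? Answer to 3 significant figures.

768 mg/L

At the limit, (Qr·Cr + Qe·Cₑ)/(Qr + Qe) = 150:
Cₑ = (4645·150 − 3900·32.00) / 745.0 = 767.7 mg/L.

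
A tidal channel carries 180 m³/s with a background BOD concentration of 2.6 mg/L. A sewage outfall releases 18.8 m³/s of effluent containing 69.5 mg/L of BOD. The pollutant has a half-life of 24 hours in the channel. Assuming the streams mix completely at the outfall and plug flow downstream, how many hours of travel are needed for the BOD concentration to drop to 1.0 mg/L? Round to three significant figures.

75.8 h

Mass balance: C = (180.0·2.600 + 18.80·69.50) / 198.8 = 1775/198.8 = 8.927 mg/L.
Half-life 24 h → k = ln 2 / 24 = 0.02888 h⁻¹ = 0.6931 d⁻¹.
8.927·exp(−k·t) = 1.0 → t = ln(8.927/1.0)/k = 272900 s = 75.79 h.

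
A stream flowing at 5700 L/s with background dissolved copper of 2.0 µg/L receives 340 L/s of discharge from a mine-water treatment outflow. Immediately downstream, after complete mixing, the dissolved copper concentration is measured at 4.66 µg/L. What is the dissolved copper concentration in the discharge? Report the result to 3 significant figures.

Mass balance: 5700·2.000 + 340.0·Cₑ = 6040·4.660
→ Cₑ = (6040·4.660 − 5700·2.000) / 340.0 = 49.25 µg/L.

49.3 µg/L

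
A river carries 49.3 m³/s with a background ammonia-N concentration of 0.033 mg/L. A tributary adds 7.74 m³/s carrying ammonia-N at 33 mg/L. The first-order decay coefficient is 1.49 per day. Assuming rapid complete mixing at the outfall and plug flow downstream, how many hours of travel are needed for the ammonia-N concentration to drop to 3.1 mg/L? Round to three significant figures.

Mixed concentration C = ΣQC/ΣQ = (49.30·0.03300 + 7.740·33.00) / 57.04 = 257.0/57.04 = 4.506 mg/L.
4.506·exp(−k·t) = 3.1 → t = ln(4.506/3.1)/k = 21690 s = 6.026 h.

6.03 h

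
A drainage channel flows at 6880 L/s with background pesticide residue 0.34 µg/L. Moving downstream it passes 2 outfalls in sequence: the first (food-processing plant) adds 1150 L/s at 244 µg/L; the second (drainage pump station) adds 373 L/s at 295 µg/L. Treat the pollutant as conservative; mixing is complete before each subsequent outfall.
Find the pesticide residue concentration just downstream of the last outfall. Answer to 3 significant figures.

Outfall 1: combined Q = 8030 L/s; C = (6880·0.3400 + 1150·244.0)/8030 = 35.24 µg/L.
Outfall 2: combined Q = 8403 L/s; C = (8030·35.24 + 373.0·295.0)/8403 = 46.77 µg/L.

46.8 µg/L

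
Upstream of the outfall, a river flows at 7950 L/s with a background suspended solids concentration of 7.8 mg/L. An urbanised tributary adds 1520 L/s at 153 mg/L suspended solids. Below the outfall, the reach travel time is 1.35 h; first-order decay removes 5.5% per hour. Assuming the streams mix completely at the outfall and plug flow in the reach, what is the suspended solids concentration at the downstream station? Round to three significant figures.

Mass balance: C = (7950·7.800 + 1520·153.0) / 9470 = 294600/9470 = 31.11 mg/L.
5.5%/h lost → k = −ln(1 − 0.055) = 0.05657 h⁻¹.
Decay over the reach: 31.11·exp(−kt) = 31.11·0.9265 = 28.82 mg/L.

28.8 mg/L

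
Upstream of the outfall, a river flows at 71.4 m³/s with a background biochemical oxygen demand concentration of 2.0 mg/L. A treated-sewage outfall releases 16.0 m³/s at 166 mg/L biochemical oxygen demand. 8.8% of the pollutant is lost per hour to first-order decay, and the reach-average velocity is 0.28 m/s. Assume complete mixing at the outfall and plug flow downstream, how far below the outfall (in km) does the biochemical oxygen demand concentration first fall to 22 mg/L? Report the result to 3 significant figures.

Mixed concentration C = ΣQC/ΣQ = (71.40·2.000 + 16.00·166.0) / 87.40 = 2799/87.40 = 32.02 mg/L.
8.8%/h lost → k = −ln(1 − 0.088) = 0.09212 h⁻¹.
Set 32.02·exp(−k·t) = 22 → t = ln(32.02/22)/k = 14670 s = 4.075 h.
Distance = v·t = 0.28·14670 = 4108 m = 4.108 km.

4.11 km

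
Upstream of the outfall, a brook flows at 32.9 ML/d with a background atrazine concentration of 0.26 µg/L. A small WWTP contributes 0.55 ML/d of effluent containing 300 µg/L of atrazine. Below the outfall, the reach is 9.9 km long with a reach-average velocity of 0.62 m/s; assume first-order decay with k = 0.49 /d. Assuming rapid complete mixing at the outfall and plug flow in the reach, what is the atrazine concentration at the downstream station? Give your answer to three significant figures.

4.74 µg/L

Conservation of mass: C = (32.90·0.2600 + 0.5500·300.0) / 33.45 = 173.6/33.45 = 5.188 µg/L.
Travel time t = 9.9·1000 / 0.62 = 15970 s = 4.435 h.
First-order decay: C = 5.188·exp(−k·t) = 5.188·0.9134 = 4.739 µg/L.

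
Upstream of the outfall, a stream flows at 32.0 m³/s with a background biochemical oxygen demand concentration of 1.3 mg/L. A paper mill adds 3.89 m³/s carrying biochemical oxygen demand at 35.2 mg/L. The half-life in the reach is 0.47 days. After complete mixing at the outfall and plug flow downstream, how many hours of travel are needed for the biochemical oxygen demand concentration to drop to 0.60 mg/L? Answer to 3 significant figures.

Mass balance: C = (32.00·1.300 + 3.890·35.20) / 35.89 = 178.5/35.89 = 4.974 mg/L.
Half-life 0.47 d → k = ln 2 / 0.47 = 1.475 d⁻¹.
4.974·exp(−k·t) = 0.60 → t = ln(4.974/0.60)/k = 123900 s = 34.42 h.

34.4 h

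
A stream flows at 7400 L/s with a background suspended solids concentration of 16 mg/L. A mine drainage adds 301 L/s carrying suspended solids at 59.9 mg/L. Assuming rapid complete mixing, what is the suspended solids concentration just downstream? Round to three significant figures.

Mass balance: C = (7400·16.00 + 301.0·59.90) / 7701 = 136400/7701 = 17.72 mg/L.

17.7 mg/L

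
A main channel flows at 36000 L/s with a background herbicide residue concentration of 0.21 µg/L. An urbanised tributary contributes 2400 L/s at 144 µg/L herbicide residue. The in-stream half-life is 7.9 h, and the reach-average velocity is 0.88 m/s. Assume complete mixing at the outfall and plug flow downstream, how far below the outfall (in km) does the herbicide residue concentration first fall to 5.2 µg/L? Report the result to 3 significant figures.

Mixed concentration C = ΣQC/ΣQ = (36000·0.2100 + 2400·144.0) / 38400 = 353200/38400 = 9.197 µg/L.
Half-life 7.9 h → k = ln 2 / 7.9 = 0.08774 h⁻¹ = 2.106 d⁻¹.
Set 9.197·exp(−k·t) = 5.2 → t = ln(9.197/5.2)/k = 23400 s = 6.499 h.
Distance = v·t = 0.88·23400 = 20590 m = 20.59 km.

20.6 km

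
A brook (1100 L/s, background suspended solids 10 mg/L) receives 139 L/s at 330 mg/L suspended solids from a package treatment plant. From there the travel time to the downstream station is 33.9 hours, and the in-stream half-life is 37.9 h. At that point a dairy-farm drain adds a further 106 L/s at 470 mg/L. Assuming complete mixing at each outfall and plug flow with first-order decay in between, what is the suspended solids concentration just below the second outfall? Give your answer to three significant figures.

59.8 mg/L

After mixing, C = (1100·10.00 + 139.0·330.0) / 1239 = 56870/1239 = 45.90 mg/L; combined flow 1239 L/s.
Half-life 37.9 h → k = ln 2 / 37.9 = 0.01829 h⁻¹ = 0.4389 d⁻¹.
Decay over the reach: 45.90·exp(−kt) = 45.90·0.5379 = 24.69 mg/L.
Second outfall: C = (1239·24.69 + 106.0·470.0)/1345 = 59.79 mg/L.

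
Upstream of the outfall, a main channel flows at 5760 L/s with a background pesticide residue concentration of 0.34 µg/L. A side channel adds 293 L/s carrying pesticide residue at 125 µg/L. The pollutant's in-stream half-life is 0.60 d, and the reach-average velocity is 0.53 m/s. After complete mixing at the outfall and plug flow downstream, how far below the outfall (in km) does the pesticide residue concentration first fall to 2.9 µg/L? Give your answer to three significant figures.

31.2 km

Mixed concentration C = ΣQC/ΣQ = (5760·0.3400 + 293.0·125.0) / 6053 = 38580/6053 = 6.374 µg/L.
Half-life 0.60 d → k = ln 2 / 0.60 = 1.155 d⁻¹.
Set 6.374·exp(−k·t) = 2.9 → t = ln(6.374/2.9)/k = 58900 s = 16.36 h.
Distance = v·t = 0.53·58900 = 31220 m = 31.22 km.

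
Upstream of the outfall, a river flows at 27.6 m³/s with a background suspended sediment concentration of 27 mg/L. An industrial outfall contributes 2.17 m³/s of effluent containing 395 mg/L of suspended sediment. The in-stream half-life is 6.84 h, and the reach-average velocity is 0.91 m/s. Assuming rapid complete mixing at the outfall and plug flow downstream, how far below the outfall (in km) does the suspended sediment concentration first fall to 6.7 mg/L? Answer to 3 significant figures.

67.4 km

Conservation of mass: C = (27.60·27.00 + 2.170·395.0) / 29.77 = 1602/29.77 = 53.82 mg/L.
Half-life 6.84 h → k = ln 2 / 6.84 = 0.1013 h⁻¹ = 2.432 d⁻¹.
Set 53.82·exp(−k·t) = 6.7 → t = ln(53.82/6.7)/k = 74020 s = 20.56 h.
Distance = v·t = 0.91·74020 = 67360 m = 67.36 km.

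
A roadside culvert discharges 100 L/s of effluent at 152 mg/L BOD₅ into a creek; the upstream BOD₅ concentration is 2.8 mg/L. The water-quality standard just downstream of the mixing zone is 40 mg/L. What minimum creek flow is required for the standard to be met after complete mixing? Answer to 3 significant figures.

301 L/s

Set C_mix = 40: (Q·2.800 + 100.0·152.0) / (Q + 100.0) = 40
→ Q = 100.0·(152.0 − 40)/(40 − 2.800) = 301.1 L/s.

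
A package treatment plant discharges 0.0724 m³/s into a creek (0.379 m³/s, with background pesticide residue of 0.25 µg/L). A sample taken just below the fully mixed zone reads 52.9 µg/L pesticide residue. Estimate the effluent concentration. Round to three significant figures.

Mass balance: 0.3790·0.2500 + 0.07240·Cₑ = 0.4514·52.90
→ Cₑ = (0.4514·52.90 − 0.3790·0.2500) / 0.07240 = 328.5 µg/L.

329 µg/L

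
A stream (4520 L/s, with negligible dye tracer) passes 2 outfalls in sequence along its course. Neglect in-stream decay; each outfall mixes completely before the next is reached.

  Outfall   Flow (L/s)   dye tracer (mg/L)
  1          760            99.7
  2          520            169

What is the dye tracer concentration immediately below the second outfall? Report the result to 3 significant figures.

After outfall 1: Q = 4520 + 760.0 = 5280 L/s; C = (4520·0 + 760.0·99.70)/5280 = 14.35 mg/L.
After outfall 2: Q = 5280 + 520.0 = 5800 L/s; C = (5280·14.35 + 520.0·169.0)/5800 = 28.22 mg/L.

28.2 mg/L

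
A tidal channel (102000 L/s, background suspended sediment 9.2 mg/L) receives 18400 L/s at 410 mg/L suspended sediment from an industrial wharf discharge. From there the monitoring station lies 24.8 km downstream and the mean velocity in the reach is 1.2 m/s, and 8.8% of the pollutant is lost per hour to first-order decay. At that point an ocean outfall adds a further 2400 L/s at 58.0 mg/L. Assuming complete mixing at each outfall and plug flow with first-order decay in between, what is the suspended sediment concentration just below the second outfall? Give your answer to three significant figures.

Mass balance: C = (102000·9.200 + 18400·410.0) / 120400 = 8482000/120400 = 70.45 mg/L; combined flow 120400 L/s.
Travel time t = 24.8·1000 / 1.2 = 20670 s = 5.741 h.
8.8%/h lost → k = −ln(1 − 0.088) = 0.09212 h⁻¹.
First-order decay: C = 70.45·exp(−k·t) = 70.45·0.5893 = 41.52 mg/L.
Second outfall: C = (120400·41.52 + 2400·58.00)/122800 = 41.84 mg/L.

41.8 mg/L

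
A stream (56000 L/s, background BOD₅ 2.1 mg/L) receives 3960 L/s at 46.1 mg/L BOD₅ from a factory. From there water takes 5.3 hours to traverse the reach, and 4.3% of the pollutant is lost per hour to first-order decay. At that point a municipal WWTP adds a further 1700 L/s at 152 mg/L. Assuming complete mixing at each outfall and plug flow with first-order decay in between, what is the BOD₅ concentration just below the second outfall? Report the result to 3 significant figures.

After mixing, C = (56000·2.100 + 3960·46.10) / 59960 = 300200/59960 = 5.006 mg/L; combined flow 59960 L/s.
4.3%/h lost → k = −ln(1 − 0.043) = 0.04395 h⁻¹.
Decay over the reach: 5.006·exp(−kt) = 5.006·0.7922 = 3.966 mg/L.
At the second outfall, C = (59960·3.966 + 1700·152.0) / (59960 + 1700) = 8.047 mg/L.

8.05 mg/L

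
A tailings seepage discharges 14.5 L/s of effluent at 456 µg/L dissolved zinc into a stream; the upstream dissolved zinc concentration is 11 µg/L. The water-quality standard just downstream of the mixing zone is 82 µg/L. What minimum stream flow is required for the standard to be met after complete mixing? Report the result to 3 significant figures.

76.4 L/s

Set C_mix = 82: (Q·11.00 + 14.50·456.0) / (Q + 14.50) = 82
→ Q = 14.50·(456.0 − 82)/(82 − 11.00) = 76.38 L/s.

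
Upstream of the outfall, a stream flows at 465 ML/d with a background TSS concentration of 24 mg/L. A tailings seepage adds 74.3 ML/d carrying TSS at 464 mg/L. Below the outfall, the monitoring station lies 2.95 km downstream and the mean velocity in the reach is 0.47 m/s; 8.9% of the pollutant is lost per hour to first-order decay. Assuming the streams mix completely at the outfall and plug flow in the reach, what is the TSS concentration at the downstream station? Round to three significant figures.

71.9 mg/L

After mixing, C = (465.0·24.00 + 74.30·464.0) / 539.3 = 45640/539.3 = 84.62 mg/L.
Travel time t = 2.95·1000 / 0.47 = 6277 s = 1.743 h.
8.9%/h lost → k = −ln(1 − 0.089) = 0.09321 h⁻¹.
Applying C = C₀e^(−kt): 84.62 × 0.8500 = 71.93 mg/L.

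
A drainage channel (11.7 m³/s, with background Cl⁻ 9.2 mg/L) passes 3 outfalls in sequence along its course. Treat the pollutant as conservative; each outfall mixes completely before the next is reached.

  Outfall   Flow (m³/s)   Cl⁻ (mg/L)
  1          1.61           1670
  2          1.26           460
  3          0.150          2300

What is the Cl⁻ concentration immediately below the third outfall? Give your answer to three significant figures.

Below outfall 1: Q → 13.31 m³/s, C = (11.70·9.200 + 1.610·1670)/13.31 = 210.1 mg/L.
Below outfall 2: Q → 14.57 m³/s, C = (13.31·210.1 + 1.260·460.0)/14.57 = 231.7 mg/L.
Below outfall 3: Q → 14.72 m³/s, C = (14.57·231.7 + 0.1500·2300)/14.72 = 252.8 mg/L.

253 mg/L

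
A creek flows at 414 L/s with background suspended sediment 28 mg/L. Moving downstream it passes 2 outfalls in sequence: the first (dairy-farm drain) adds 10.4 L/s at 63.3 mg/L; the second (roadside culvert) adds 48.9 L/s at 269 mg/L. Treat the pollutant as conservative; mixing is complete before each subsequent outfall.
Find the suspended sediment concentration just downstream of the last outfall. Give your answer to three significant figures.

Below outfall 1: Q → 424.4 L/s, C = (414.0·28.00 + 10.40·63.30)/424.4 = 28.87 mg/L.
Below outfall 2: Q → 473.3 L/s, C = (424.4·28.87 + 48.90·269.0)/473.3 = 53.68 mg/L.

53.7 mg/L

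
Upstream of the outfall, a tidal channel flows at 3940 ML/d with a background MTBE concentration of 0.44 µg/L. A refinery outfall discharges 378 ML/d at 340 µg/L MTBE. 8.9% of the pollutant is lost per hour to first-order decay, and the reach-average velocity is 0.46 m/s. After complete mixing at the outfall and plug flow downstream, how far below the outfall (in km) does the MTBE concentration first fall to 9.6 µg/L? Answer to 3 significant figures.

20.3 km

Mixed concentration C = ΣQC/ΣQ = (3940·0.4400 + 378.0·340.0) / 4318 = 130300/4318 = 30.17 µg/L.
8.9%/h lost → k = −ln(1 − 0.089) = 0.09321 h⁻¹.
Set 30.17·exp(−k·t) = 9.6 → t = ln(30.17/9.6)/k = 44220 s = 12.28 h.
Distance = v·t = 0.46·44220 = 20340 m = 20.34 km.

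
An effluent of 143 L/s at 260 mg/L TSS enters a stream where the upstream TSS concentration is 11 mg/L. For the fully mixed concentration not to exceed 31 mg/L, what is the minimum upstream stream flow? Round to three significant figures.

1640 L/s

Set C_mix = 31: (Q·11.00 + 143.0·260.0) / (Q + 143.0) = 31
→ Q = 143.0·(260.0 − 31)/(31 − 11.00) = 1637 L/s.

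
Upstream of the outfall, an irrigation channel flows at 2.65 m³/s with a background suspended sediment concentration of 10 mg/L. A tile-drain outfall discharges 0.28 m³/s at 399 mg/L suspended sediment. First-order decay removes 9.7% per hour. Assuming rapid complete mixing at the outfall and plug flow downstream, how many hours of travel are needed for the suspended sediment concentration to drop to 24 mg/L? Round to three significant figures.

Conservation of mass: C = (2.650·10.00 + 0.2800·399.0) / 2.930 = 138.2/2.930 = 47.17 mg/L.
9.7%/h lost → k = −ln(1 − 0.097) = 0.1020 h⁻¹.
47.17·exp(−k·t) = 24 → t = ln(47.17/24)/k = 23840 s = 6.623 h.

6.62 h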